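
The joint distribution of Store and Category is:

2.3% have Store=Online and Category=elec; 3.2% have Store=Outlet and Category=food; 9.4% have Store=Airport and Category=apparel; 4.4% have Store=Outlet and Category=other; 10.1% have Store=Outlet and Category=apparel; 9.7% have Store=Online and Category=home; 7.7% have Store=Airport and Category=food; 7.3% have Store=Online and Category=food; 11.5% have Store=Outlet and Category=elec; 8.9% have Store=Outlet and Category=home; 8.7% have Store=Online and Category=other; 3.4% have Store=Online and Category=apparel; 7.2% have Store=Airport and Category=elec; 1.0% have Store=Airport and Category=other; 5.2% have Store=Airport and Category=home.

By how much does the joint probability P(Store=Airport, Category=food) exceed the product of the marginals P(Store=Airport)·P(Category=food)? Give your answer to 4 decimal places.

0.0215

P(Store=Airport) = 0.077 + 0.094 + 0.072 + 0.052 + 0.010 = 0.305.
P(Category=food) = 0.077 + 0.032 + 0.073 = 0.182.
P(Store=Airport, Category=food) − P(Store=Airport)P(Category=food) = 0.077 − 0.305×0.182 = 0.0215.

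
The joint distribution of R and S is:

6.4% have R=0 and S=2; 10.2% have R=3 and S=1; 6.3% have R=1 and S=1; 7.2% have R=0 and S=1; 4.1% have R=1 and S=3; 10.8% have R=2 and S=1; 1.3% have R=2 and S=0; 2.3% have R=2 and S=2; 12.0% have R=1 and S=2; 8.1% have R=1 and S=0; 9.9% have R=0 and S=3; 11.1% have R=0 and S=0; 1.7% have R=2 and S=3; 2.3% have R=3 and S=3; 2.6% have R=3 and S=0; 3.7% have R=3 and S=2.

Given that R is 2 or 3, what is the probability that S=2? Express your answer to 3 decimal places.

0.172

P(R=2) = 0.013 + 0.108 + 0.023 + 0.017 = 0.161.
P(R=3) = 0.026 + 0.102 + 0.037 + 0.023 = 0.188.
P(R ∈ {2, 3}) = 0.161 + 0.188 = 0.349; P(S=2, R ∈ {2, 3}) = 0.023 + 0.037 = 0.060.
P(S=2 | R ∈ {2, 3}) = 0.060/0.349 = 0.172.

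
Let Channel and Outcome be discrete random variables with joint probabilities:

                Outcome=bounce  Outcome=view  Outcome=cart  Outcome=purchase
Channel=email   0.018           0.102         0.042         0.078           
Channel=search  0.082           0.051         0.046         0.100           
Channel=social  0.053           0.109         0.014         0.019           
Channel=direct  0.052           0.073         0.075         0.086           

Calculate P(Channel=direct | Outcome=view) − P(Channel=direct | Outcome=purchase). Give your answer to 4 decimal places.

P(Outcome=view) = 0.102 + 0.051 + 0.109 + 0.073 = 0.335; P(Channel=direct | Outcome=view) = 0.073/0.335 = 0.21791.
P(Outcome=purchase) = 0.078 + 0.100 + 0.019 + 0.086 = 0.283; P(Channel=direct | Outcome=purchase) = 0.086/0.283 = 0.30389.
Difference = -0.0860.

-0.0860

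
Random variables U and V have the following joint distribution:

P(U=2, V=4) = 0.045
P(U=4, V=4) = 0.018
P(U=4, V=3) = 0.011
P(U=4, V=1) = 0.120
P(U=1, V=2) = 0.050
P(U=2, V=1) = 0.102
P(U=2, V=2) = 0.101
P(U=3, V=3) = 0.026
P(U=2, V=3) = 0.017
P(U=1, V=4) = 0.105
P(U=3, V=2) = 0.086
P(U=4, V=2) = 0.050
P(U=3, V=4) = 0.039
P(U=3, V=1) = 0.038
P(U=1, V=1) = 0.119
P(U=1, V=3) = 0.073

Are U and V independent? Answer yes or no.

P(U=1) = 0.347 and P(V=2) = 0.287, so their product is 0.09959, but P(U=1, V=2) = 0.050. Since these differ, U and V are not independent.

no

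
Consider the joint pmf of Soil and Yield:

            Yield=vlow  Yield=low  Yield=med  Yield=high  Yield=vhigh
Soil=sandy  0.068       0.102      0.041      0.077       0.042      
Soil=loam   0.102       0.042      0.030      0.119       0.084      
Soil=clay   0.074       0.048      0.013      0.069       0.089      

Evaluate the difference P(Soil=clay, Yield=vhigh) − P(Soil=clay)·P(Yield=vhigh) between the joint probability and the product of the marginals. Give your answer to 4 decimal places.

P(Soil=clay) = 0.074 + 0.048 + 0.013 + 0.069 + 0.089 = 0.293.
P(Yield=vhigh) = 0.042 + 0.084 + 0.089 = 0.215.
P(Soil=clay, Yield=vhigh) − P(Soil=clay)P(Yield=vhigh) = 0.089 − 0.293×0.215 = 0.0260.

0.0260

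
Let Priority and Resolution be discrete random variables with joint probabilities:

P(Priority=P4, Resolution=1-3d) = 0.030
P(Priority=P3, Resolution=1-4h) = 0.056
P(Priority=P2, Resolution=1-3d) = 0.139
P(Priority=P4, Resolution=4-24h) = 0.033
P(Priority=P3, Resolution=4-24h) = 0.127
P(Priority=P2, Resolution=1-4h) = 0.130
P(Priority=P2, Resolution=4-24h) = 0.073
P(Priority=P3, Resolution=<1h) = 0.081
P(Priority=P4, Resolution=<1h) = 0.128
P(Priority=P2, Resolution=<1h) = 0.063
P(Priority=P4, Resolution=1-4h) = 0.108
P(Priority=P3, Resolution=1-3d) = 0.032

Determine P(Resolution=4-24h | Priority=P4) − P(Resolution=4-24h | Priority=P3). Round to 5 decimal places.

-0.31869

P(Priority=P4) = 0.128 + 0.108 + 0.033 + 0.030 = 0.299; P(Resolution=4-24h | Priority=P4) = 0.033/0.299 = 0.110368.
P(Priority=P3) = 0.081 + 0.056 + 0.127 + 0.032 = 0.296; P(Resolution=4-24h | Priority=P3) = 0.127/0.296 = 0.429054.
Difference = -0.31869.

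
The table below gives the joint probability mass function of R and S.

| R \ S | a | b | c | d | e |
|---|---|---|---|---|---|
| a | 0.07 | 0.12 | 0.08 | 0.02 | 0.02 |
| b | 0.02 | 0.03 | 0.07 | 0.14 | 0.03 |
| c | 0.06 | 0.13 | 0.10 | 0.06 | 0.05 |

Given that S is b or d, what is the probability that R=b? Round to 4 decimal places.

P(S=b) = 0.12 + 0.03 + 0.13 = 0.28.
P(S=d) = 0.02 + 0.14 + 0.06 = 0.22.
P(S ∈ {b, d}) = 0.28 + 0.22 = 0.50; P(R=b, S ∈ {b, d}) = 0.03 + 0.14 = 0.17.
P(R=b | S ∈ {b, d}) = 0.17/0.50 = 0.3400.

0.3400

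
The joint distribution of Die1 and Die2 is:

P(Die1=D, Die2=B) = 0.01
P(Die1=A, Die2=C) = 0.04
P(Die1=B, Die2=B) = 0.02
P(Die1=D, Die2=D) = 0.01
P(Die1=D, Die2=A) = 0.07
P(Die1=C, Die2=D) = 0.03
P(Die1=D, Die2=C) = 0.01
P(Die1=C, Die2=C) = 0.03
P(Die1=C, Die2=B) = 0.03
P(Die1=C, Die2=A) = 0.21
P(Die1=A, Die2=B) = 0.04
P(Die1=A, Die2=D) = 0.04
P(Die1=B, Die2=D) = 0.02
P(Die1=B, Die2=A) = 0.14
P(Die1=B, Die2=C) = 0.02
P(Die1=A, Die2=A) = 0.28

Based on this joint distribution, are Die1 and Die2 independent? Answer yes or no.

Every cell satisfies P(Die1,Die2) = P(Die1)·P(Die2). For instance P(Die1=C) = 0.30, P(Die2=C) = 0.10, and 0.30×0.10 = 0.03 matches the joint entry. So Die1 and Die2 are independent.

yes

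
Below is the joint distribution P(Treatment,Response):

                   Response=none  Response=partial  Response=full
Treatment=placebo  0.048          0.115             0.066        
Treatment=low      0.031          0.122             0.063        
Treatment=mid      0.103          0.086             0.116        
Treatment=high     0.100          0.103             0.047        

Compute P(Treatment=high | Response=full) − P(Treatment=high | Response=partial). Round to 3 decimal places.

-0.081

P(Response=full) = 0.066 + 0.063 + 0.116 + 0.047 = 0.292; P(Treatment=high | Response=full) = 0.047/0.292 = 0.1610.
P(Response=partial) = 0.115 + 0.122 + 0.086 + 0.103 = 0.426; P(Treatment=high | Response=partial) = 0.103/0.426 = 0.2418.
Difference = -0.081.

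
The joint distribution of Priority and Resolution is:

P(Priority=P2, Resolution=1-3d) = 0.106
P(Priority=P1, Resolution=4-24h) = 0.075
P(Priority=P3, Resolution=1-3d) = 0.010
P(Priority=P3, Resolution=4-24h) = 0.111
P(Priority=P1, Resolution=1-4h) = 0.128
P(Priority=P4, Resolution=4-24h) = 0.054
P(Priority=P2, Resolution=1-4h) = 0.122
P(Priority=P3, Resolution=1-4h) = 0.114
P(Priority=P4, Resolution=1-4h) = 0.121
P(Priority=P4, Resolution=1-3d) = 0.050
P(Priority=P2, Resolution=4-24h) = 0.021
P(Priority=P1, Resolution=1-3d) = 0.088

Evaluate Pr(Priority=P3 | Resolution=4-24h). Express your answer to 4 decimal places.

P(Resolution=4-24h) = 0.075 + 0.021 + 0.111 + 0.054 = 0.261.
P(Priority=P3 | Resolution=4-24h) = 0.111/0.261 = 0.4253.

0.4253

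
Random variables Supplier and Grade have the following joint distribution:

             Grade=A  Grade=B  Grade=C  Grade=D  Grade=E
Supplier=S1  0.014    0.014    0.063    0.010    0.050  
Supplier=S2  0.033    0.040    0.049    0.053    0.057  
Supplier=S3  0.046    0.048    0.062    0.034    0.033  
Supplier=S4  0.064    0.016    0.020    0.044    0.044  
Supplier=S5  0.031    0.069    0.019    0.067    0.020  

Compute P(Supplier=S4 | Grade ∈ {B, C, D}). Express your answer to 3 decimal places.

P(Grade=B) = 0.014 + 0.040 + 0.048 + 0.016 + 0.069 = 0.187.
P(Grade=C) = 0.063 + 0.049 + 0.062 + 0.020 + 0.019 = 0.213.
P(Grade=D) = 0.010 + 0.053 + 0.034 + 0.044 + 0.067 = 0.208.
P(Grade ∈ {B, C, D}) = 0.187 + 0.213 + 0.208 = 0.608; P(Supplier=S4, Grade ∈ {B, C, D}) = 0.016 + 0.020 + 0.044 = 0.080.
P(Supplier=S4 | Grade ∈ {B, C, D}) = 0.080/0.608 = 0.132.

0.132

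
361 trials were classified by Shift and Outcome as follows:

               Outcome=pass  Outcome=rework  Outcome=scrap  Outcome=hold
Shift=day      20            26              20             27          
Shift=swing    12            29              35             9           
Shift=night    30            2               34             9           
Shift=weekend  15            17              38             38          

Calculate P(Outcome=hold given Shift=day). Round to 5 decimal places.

0.29032

Total with Shift=day: 20 + 26 + 20 + 27 = 93.
P(Outcome=hold | Shift=day) = 27/93 = 0.29032.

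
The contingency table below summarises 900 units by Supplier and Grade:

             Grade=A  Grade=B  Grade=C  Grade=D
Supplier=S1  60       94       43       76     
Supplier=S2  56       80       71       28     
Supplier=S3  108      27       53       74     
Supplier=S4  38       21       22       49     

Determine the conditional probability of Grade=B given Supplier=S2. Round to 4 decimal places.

0.3404

Total with Supplier=S2: 56 + 80 + 71 + 28 = 235.
P(Grade=B | Supplier=S2) = 80/235 = 0.3404.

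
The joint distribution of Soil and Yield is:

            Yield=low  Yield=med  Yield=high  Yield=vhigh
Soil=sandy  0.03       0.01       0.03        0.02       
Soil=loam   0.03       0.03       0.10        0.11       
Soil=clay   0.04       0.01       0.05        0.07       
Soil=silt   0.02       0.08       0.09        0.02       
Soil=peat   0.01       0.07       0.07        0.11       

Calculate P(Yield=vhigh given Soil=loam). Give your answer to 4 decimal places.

0.4074

P(Soil=loam) = 0.03 + 0.03 + 0.10 + 0.11 = 0.27.
P(Yield=vhigh | Soil=loam) = 0.11/0.27 = 0.4074.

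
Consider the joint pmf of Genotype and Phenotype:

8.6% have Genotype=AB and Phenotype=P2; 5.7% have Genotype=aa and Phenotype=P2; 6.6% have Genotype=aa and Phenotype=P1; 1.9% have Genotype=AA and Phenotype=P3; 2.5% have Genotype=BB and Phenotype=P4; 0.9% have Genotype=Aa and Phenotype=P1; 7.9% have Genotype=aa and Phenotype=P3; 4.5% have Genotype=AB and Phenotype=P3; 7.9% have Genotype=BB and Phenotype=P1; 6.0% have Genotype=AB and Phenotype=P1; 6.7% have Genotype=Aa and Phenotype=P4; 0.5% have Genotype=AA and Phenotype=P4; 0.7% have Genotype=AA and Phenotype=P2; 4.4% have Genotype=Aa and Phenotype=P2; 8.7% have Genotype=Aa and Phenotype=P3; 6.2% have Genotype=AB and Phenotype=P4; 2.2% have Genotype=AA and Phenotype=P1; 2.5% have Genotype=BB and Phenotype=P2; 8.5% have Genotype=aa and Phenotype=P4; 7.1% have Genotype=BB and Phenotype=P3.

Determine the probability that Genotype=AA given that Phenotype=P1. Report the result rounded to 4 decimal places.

0.0932

P(Phenotype=P1) = 0.022 + 0.009 + 0.066 + 0.060 + 0.079 = 0.236.
P(Genotype=AA | Phenotype=P1) = 0.022/0.236 = 0.0932.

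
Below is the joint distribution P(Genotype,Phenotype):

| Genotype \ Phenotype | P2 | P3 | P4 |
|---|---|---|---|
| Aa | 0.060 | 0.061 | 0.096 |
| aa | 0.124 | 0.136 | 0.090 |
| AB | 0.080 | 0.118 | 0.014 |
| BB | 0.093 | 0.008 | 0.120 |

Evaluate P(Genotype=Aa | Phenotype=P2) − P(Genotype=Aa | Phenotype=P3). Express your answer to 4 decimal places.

-0.0208

P(Phenotype=P2) = 0.060 + 0.124 + 0.080 + 0.093 = 0.357; P(Genotype=Aa | Phenotype=P2) = 0.060/0.357 = 0.16807.
P(Phenotype=P3) = 0.061 + 0.136 + 0.118 + 0.008 = 0.323; P(Genotype=Aa | Phenotype=P3) = 0.061/0.323 = 0.18885.
Difference = -0.0208.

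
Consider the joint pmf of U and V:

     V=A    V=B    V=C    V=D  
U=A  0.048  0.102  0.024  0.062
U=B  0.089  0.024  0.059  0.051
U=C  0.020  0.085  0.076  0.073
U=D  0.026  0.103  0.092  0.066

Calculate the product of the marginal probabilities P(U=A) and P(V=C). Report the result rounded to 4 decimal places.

0.0592

P(U=A) = 0.048 + 0.102 + 0.024 + 0.062 = 0.236.
P(V=C) = 0.024 + 0.059 + 0.076 + 0.092 = 0.251.
Product: 0.236 × 0.251 = 0.0592.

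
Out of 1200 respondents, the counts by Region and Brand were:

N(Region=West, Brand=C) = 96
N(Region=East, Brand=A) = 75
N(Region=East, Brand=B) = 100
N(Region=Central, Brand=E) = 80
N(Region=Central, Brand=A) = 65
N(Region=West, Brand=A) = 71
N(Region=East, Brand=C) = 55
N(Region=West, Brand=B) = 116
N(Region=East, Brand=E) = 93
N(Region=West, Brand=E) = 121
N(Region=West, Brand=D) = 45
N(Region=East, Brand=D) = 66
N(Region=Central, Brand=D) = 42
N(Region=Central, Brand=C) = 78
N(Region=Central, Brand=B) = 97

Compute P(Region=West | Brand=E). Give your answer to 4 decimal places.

Total with Brand=E: 93 + 121 + 80 = 294.
P(Region=West | Brand=E) = 121/294 = 0.4116.

0.4116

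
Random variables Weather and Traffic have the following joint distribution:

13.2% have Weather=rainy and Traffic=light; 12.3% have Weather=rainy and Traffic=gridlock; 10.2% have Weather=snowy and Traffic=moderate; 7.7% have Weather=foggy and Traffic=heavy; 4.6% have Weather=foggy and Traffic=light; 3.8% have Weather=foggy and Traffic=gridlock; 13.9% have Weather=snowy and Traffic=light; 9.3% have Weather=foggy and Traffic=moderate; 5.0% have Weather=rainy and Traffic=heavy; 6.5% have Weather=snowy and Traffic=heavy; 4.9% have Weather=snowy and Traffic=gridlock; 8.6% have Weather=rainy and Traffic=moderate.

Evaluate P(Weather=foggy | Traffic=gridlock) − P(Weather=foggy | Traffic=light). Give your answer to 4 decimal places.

P(Traffic=gridlock) = 0.123 + 0.049 + 0.038 = 0.210; P(Weather=foggy | Traffic=gridlock) = 0.038/0.210 = 0.18095.
P(Traffic=light) = 0.132 + 0.139 + 0.046 = 0.317; P(Weather=foggy | Traffic=light) = 0.046/0.317 = 0.14511.
Difference = 0.0358.

0.0358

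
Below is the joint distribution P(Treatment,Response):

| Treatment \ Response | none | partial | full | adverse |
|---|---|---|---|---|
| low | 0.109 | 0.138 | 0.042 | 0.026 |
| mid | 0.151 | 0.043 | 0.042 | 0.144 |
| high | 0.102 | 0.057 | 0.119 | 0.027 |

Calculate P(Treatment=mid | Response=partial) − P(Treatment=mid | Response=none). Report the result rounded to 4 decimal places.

P(Response=partial) = 0.138 + 0.043 + 0.057 = 0.238; P(Treatment=mid | Response=partial) = 0.043/0.238 = 0.18067.
P(Response=none) = 0.109 + 0.151 + 0.102 = 0.362; P(Treatment=mid | Response=none) = 0.151/0.362 = 0.41713.
Difference = -0.2365.

-0.2365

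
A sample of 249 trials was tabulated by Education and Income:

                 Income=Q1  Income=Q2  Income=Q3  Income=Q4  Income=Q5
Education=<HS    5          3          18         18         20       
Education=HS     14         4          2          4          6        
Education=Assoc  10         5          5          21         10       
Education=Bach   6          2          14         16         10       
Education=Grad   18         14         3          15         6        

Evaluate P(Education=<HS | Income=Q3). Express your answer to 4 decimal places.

Total with Income=Q3: 18 + 2 + 5 + 14 + 3 = 42.
P(Education=<HS | Income=Q3) = 18/42 = 0.4286.

0.4286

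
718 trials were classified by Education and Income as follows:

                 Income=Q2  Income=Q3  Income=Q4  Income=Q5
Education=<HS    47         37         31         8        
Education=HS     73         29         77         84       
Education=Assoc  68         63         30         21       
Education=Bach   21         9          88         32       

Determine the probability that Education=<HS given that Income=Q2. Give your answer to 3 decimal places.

0.225

Total with Income=Q2: 47 + 73 + 68 + 21 = 209.
P(Education=<HS | Income=Q2) = 47/209 = 0.225.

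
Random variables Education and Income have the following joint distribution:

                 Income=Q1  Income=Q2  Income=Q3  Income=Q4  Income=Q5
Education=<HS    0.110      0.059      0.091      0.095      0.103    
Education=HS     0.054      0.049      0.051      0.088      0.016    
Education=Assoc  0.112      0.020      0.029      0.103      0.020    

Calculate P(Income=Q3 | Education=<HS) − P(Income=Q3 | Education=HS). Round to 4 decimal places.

P(Education=<HS) = 0.110 + 0.059 + 0.091 + 0.095 + 0.103 = 0.458; P(Income=Q3 | Education=<HS) = 0.091/0.458 = 0.19869.
P(Education=HS) = 0.054 + 0.049 + 0.051 + 0.088 + 0.016 = 0.258; P(Income=Q3 | Education=HS) = 0.051/0.258 = 0.19767.
Difference = 0.0010.

0.0010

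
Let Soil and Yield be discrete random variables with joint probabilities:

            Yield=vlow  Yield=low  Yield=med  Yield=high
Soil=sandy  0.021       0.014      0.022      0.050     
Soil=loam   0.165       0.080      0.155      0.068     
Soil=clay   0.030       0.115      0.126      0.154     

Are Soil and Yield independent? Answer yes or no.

P(Soil=loam) = 0.468 and P(Yield=vlow) = 0.216, so their product is 0.10109, but P(Soil=loam, Yield=vlow) = 0.165. Since these differ, Soil and Yield are not independent.

no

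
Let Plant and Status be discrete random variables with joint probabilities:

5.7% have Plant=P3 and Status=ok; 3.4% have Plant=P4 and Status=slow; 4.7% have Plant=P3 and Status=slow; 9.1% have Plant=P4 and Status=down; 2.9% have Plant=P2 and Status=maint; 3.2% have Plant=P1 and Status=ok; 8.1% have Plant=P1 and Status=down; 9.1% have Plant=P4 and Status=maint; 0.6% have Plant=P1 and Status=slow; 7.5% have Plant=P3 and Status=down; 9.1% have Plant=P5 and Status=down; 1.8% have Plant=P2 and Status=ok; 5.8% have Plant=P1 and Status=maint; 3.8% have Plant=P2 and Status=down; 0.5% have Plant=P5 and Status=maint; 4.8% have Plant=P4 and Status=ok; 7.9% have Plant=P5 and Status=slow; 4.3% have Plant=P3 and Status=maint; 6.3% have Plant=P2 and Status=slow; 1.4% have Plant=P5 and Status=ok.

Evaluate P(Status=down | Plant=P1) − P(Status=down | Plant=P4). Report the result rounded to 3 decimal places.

0.113

P(Plant=P1) = 0.032 + 0.006 + 0.081 + 0.058 = 0.177; P(Status=down | Plant=P1) = 0.081/0.177 = 0.4576.
P(Plant=P4) = 0.048 + 0.034 + 0.091 + 0.091 = 0.264; P(Status=down | Plant=P4) = 0.091/0.264 = 0.3447.
Difference = 0.113.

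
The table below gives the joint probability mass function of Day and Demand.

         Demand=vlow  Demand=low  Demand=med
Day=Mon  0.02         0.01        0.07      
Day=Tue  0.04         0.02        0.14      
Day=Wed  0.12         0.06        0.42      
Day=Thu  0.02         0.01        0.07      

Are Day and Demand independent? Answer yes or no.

Every cell satisfies P(Day,Demand) = P(Day)·P(Demand). For instance P(Day=Mon) = 0.10, P(Demand=vlow) = 0.20, and 0.10×0.20 = 0.02 matches the joint entry. So Day and Demand are independent.

yes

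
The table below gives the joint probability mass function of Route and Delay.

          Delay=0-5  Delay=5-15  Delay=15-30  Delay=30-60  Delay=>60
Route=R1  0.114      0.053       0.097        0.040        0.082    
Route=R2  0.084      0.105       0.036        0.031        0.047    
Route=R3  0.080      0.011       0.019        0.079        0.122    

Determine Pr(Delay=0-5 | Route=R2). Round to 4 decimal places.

P(Route=R2) = 0.084 + 0.105 + 0.036 + 0.031 + 0.047 = 0.303.
P(Delay=0-5 | Route=R2) = 0.084/0.303 = 0.2772.

0.2772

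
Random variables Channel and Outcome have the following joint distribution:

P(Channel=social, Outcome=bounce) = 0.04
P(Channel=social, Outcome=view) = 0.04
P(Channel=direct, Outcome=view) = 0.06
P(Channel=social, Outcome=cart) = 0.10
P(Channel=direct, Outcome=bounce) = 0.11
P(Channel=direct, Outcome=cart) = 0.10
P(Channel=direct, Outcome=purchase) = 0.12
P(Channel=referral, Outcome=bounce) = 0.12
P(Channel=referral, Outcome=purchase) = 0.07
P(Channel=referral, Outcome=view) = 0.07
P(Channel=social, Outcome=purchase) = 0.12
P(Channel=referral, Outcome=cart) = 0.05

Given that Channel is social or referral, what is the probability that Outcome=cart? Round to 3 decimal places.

P(Channel=social) = 0.04 + 0.04 + 0.10 + 0.12 = 0.30.
P(Channel=referral) = 0.12 + 0.07 + 0.05 + 0.07 = 0.31.
P(Channel ∈ {social, referral}) = 0.30 + 0.31 = 0.61; P(Outcome=cart, Channel ∈ {social, referral}) = 0.10 + 0.05 = 0.15.
P(Outcome=cart | Channel ∈ {social, referral}) = 0.15/0.61 = 0.246.

0.246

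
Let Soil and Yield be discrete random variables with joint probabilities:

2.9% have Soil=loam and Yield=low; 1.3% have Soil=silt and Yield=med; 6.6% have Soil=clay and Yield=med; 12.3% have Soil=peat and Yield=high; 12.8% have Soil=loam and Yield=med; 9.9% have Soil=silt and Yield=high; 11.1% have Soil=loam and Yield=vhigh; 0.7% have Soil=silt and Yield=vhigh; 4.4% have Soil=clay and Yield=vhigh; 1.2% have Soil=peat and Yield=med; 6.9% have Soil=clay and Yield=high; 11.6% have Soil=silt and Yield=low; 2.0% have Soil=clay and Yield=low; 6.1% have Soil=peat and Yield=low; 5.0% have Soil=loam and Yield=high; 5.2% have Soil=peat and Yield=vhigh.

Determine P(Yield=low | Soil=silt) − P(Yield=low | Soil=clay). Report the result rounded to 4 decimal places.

0.3931

P(Soil=silt) = 0.116 + 0.013 + 0.099 + 0.007 = 0.235; P(Yield=low | Soil=silt) = 0.116/0.235 = 0.49362.
P(Soil=clay) = 0.020 + 0.066 + 0.069 + 0.044 = 0.199; P(Yield=low | Soil=clay) = 0.020/0.199 = 0.10050.
Difference = 0.3931.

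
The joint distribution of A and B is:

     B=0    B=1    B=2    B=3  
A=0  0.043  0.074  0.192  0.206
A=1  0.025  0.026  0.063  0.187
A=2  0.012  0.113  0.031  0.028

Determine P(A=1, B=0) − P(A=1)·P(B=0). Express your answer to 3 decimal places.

P(A=1) = 0.025 + 0.026 + 0.063 + 0.187 = 0.301.
P(B=0) = 0.043 + 0.025 + 0.012 = 0.080.
P(A=1, B=0) − P(A=1)P(B=0) = 0.025 − 0.301×0.080 = 0.001.

0.001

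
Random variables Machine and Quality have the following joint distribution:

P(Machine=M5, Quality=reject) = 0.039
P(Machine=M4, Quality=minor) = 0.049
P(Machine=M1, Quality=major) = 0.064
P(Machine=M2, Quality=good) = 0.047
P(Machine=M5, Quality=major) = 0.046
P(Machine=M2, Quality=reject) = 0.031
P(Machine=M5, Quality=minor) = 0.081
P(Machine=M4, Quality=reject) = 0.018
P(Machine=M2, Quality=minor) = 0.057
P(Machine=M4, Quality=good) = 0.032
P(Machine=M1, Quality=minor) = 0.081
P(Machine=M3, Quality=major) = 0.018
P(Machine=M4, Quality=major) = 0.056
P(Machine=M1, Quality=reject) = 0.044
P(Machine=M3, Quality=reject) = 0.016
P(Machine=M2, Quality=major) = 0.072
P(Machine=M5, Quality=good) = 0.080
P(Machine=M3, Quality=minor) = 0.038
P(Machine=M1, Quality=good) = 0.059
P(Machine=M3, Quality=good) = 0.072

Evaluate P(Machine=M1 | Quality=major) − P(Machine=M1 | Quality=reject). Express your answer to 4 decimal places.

-0.0473

P(Quality=major) = 0.064 + 0.072 + 0.018 + 0.056 + 0.046 = 0.256; P(Machine=M1 | Quality=major) = 0.064/0.256 = 0.25000.
P(Quality=reject) = 0.044 + 0.031 + 0.016 + 0.018 + 0.039 = 0.148; P(Machine=M1 | Quality=reject) = 0.044/0.148 = 0.29730.
Difference = -0.0473.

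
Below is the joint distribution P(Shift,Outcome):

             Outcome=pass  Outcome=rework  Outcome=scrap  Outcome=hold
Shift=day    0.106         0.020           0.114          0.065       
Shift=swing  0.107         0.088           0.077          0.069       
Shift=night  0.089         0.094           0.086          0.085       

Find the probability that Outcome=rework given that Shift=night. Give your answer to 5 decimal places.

0.26554

P(Shift=night) = 0.089 + 0.094 + 0.086 + 0.085 = 0.354.
P(Outcome=rework | Shift=night) = 0.094/0.354 = 0.26554.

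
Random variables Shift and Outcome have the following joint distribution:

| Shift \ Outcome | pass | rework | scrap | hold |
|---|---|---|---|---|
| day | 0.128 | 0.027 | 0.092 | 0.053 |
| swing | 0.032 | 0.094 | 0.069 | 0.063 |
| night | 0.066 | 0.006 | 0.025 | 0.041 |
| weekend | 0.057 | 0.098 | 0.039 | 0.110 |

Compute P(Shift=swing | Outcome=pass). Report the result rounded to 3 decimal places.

P(Outcome=pass) = 0.128 + 0.032 + 0.066 + 0.057 = 0.283.
P(Shift=swing | Outcome=pass) = 0.032/0.283 = 0.113.

0.113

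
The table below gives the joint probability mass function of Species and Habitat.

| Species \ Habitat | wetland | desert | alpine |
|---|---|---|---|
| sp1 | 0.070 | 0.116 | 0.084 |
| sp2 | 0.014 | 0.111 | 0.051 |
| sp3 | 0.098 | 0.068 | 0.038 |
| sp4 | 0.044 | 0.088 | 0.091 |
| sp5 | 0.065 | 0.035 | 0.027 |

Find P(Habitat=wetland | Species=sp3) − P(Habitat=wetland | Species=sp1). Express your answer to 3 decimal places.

0.221

P(Species=sp3) = 0.098 + 0.068 + 0.038 = 0.204; P(Habitat=wetland | Species=sp3) = 0.098/0.204 = 0.4804.
P(Species=sp1) = 0.070 + 0.116 + 0.084 = 0.270; P(Habitat=wetland | Species=sp1) = 0.070/0.270 = 0.2593.
Difference = 0.221.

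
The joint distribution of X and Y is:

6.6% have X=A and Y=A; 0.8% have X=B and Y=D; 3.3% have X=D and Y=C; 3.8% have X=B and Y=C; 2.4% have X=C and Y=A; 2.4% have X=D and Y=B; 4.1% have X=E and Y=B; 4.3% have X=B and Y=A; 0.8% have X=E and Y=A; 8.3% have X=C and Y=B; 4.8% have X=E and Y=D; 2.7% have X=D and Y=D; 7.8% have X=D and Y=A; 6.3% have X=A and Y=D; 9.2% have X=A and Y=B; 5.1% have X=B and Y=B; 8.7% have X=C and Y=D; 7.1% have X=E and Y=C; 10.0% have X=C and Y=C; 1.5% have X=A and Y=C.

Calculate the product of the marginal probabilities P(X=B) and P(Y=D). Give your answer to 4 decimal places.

P(X=B) = 0.043 + 0.051 + 0.038 + 0.008 = 0.140.
P(Y=D) = 0.063 + 0.008 + 0.087 + 0.027 + 0.048 = 0.233.
Product: 0.140 × 0.233 = 0.0326.

0.0326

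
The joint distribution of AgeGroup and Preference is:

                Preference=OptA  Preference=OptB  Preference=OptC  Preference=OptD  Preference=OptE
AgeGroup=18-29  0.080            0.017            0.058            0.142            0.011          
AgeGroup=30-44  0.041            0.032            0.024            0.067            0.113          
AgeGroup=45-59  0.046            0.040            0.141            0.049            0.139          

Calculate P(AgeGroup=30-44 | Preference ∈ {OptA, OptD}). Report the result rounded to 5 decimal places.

0.25412

P(Preference=OptA) = 0.080 + 0.041 + 0.046 = 0.167.
P(Preference=OptD) = 0.142 + 0.067 + 0.049 = 0.258.
P(Preference ∈ {OptA, OptD}) = 0.167 + 0.258 = 0.425; P(AgeGroup=30-44, Preference ∈ {OptA, OptD}) = 0.041 + 0.067 = 0.108.
P(AgeGroup=30-44 | Preference ∈ {OptA, OptD}) = 0.108/0.425 = 0.25412.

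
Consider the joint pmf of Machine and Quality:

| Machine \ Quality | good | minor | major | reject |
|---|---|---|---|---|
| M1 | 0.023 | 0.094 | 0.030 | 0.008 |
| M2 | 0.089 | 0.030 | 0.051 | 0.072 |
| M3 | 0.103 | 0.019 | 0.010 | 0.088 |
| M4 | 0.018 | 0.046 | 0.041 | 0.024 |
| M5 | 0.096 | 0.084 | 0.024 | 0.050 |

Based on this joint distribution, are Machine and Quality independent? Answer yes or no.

P(Machine=M1) = 0.155 and P(Quality=minor) = 0.273, so their product is 0.04232, but P(Machine=M1, Quality=minor) = 0.094. Since these differ, Machine and Quality are not independent.

no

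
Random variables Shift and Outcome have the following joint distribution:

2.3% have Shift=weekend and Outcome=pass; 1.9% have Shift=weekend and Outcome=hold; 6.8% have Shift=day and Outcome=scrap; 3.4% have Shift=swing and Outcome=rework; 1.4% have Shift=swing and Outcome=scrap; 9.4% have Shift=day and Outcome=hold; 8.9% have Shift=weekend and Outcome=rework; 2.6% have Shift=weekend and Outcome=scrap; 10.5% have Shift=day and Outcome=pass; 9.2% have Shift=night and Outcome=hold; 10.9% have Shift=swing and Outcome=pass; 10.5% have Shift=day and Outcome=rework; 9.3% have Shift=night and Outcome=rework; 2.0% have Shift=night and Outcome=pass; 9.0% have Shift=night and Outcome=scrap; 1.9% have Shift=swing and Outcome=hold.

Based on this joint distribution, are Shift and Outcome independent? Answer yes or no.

P(Shift=swing) = 0.176 and P(Outcome=pass) = 0.257, so their product is 0.04523, but P(Shift=swing, Outcome=pass) = 0.109. Since these differ, Shift and Outcome are not independent.

no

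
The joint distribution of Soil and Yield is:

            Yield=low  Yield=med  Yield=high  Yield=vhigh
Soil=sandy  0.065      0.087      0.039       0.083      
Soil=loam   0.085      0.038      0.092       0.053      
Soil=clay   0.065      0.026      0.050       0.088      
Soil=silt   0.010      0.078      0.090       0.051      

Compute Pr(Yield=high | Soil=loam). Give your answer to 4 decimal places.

0.3433

P(Soil=loam) = 0.085 + 0.038 + 0.092 + 0.053 = 0.268.
P(Yield=high | Soil=loam) = 0.092/0.268 = 0.3433.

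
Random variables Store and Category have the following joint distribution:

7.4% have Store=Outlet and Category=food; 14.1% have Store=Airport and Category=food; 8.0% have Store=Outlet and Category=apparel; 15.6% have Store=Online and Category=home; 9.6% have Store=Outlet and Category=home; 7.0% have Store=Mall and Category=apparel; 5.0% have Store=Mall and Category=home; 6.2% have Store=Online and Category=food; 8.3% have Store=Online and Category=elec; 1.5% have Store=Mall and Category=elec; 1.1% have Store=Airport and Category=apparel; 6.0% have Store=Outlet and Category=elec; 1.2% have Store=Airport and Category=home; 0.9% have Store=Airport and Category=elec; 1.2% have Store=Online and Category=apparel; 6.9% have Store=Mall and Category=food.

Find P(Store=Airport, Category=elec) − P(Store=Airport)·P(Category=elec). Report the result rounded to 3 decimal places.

-0.020

P(Store=Airport) = 0.141 + 0.011 + 0.009 + 0.012 = 0.173.
P(Category=elec) = 0.015 + 0.009 + 0.060 + 0.083 = 0.167.
P(Store=Airport, Category=elec) − P(Store=Airport)P(Category=elec) = 0.009 − 0.173×0.167 = -0.020.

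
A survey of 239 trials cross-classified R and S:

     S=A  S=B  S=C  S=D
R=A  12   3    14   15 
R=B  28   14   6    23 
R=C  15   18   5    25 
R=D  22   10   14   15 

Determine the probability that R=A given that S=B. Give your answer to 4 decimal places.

0.0667

Total with S=B: 3 + 14 + 18 + 10 = 45.
P(R=A | S=B) = 3/45 = 0.0667.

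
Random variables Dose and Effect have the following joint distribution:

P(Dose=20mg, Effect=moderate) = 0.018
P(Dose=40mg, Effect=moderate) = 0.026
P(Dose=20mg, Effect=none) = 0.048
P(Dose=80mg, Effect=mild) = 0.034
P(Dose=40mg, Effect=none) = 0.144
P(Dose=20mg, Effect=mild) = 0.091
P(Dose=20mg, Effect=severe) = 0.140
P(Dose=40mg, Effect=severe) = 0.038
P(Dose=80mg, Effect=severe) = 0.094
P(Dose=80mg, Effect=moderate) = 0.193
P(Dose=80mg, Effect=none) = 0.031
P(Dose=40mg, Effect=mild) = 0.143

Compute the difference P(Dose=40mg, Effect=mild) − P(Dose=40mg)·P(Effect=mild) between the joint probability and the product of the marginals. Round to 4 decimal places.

P(Dose=40mg) = 0.144 + 0.143 + 0.026 + 0.038 = 0.351.
P(Effect=mild) = 0.091 + 0.143 + 0.034 = 0.268.
P(Dose=40mg, Effect=mild) − P(Dose=40mg)P(Effect=mild) = 0.143 − 0.351×0.268 = 0.0489.

0.0489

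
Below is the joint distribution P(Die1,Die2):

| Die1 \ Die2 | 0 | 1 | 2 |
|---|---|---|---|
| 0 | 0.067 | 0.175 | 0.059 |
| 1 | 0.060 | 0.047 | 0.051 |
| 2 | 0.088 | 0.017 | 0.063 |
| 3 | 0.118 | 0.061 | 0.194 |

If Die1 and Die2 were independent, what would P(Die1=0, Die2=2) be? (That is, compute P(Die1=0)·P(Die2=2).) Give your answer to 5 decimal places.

P(Die1=0) = 0.067 + 0.175 + 0.059 = 0.301.
P(Die2=2) = 0.059 + 0.051 + 0.063 + 0.194 = 0.367.
Product: 0.301 × 0.367 = 0.11047.

0.11047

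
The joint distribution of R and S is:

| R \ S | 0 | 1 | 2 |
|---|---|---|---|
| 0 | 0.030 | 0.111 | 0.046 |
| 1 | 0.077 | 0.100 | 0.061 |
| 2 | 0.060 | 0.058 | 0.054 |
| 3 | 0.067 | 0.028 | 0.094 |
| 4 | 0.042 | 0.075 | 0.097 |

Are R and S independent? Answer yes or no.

no

P(R=3) = 0.189 and P(S=1) = 0.372, so their product is 0.07031, but P(R=3, S=1) = 0.028. Since these differ, R and S are not independent.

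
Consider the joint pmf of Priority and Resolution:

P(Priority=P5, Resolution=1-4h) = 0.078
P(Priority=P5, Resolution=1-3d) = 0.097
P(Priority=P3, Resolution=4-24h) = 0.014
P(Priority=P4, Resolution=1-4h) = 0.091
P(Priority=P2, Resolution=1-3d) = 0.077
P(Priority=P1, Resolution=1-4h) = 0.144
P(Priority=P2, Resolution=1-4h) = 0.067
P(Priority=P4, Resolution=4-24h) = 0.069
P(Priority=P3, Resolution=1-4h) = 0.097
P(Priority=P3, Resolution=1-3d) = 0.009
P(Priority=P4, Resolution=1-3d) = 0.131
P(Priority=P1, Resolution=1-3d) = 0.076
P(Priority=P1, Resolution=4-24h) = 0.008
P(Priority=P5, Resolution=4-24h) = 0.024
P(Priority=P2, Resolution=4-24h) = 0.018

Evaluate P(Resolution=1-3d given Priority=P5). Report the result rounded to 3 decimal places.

0.487

P(Priority=P5) = 0.078 + 0.024 + 0.097 = 0.199.
P(Resolution=1-3d | Priority=P5) = 0.097/0.199 = 0.487.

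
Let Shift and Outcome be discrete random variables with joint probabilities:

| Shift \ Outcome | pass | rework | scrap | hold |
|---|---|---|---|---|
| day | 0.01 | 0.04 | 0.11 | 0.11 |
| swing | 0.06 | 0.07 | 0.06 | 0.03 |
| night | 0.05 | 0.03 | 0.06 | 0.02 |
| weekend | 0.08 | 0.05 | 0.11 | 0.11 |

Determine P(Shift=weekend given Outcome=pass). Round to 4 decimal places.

P(Outcome=pass) = 0.01 + 0.06 + 0.05 + 0.08 = 0.20.
P(Shift=weekend | Outcome=pass) = 0.08/0.20 = 0.4000.

0.4000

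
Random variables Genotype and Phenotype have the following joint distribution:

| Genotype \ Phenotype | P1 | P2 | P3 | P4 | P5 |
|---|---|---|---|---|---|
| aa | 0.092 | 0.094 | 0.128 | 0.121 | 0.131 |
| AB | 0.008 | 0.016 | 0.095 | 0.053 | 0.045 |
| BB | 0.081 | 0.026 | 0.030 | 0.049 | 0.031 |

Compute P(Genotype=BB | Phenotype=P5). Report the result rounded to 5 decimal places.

P(Phenotype=P5) = 0.131 + 0.045 + 0.031 = 0.207.
P(Genotype=BB | Phenotype=P5) = 0.031/0.207 = 0.14976.

0.14976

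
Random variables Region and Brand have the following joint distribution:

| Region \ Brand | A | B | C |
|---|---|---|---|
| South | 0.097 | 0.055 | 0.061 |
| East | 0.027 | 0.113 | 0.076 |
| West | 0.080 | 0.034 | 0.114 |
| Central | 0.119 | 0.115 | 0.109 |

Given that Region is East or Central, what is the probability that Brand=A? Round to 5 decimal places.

0.26118

P(Region=East) = 0.027 + 0.113 + 0.076 = 0.216.
P(Region=Central) = 0.119 + 0.115 + 0.109 = 0.343.
P(Region ∈ {East, Central}) = 0.216 + 0.343 = 0.559; P(Brand=A, Region ∈ {East, Central}) = 0.027 + 0.119 = 0.146.
P(Brand=A | Region ∈ {East, Central}) = 0.146/0.559 = 0.26118.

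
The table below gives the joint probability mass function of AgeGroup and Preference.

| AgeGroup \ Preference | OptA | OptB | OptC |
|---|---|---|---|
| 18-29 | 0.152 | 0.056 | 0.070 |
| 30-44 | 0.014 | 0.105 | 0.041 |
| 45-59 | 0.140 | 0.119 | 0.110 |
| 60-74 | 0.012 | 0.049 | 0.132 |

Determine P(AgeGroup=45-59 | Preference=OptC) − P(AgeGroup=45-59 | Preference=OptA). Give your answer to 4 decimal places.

-0.1286

P(Preference=OptC) = 0.070 + 0.041 + 0.110 + 0.132 = 0.353; P(AgeGroup=45-59 | Preference=OptC) = 0.110/0.353 = 0.31161.
P(Preference=OptA) = 0.152 + 0.014 + 0.140 + 0.012 = 0.318; P(AgeGroup=45-59 | Preference=OptA) = 0.140/0.318 = 0.44025.
Difference = -0.1286.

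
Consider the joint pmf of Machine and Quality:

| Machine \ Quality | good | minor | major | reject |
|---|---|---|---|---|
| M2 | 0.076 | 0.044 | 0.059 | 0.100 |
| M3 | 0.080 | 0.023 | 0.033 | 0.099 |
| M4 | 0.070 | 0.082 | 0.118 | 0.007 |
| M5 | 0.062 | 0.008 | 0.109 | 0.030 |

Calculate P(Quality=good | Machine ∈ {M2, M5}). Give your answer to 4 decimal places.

0.2828

P(Machine=M2) = 0.076 + 0.044 + 0.059 + 0.100 = 0.279.
P(Machine=M5) = 0.062 + 0.008 + 0.109 + 0.030 = 0.209.
P(Machine ∈ {M2, M5}) = 0.279 + 0.209 = 0.488; P(Quality=good, Machine ∈ {M2, M5}) = 0.076 + 0.062 = 0.138.
P(Quality=good | Machine ∈ {M2, M5}) = 0.138/0.488 = 0.2828.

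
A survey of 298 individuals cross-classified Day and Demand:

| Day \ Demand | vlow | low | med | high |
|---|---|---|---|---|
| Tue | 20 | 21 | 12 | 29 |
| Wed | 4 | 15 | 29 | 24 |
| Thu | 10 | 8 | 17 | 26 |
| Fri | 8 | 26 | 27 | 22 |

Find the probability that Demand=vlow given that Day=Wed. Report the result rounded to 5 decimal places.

Total with Day=Wed: 4 + 15 + 29 + 24 = 72.
P(Demand=vlow | Day=Wed) = 4/72 = 0.05556.

0.05556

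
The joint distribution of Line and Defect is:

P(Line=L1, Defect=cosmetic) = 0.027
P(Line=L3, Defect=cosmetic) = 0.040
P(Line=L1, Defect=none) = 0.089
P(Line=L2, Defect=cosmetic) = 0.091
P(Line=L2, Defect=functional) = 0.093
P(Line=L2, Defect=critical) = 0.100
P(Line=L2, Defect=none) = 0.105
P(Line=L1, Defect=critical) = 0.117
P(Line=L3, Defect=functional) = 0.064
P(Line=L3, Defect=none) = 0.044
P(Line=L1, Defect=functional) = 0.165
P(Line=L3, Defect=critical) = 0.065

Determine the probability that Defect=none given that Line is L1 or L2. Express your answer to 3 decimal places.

P(Line=L1) = 0.089 + 0.027 + 0.165 + 0.117 = 0.398.
P(Line=L2) = 0.105 + 0.091 + 0.093 + 0.100 = 0.389.
P(Line ∈ {L1, L2}) = 0.398 + 0.389 = 0.787; P(Defect=none, Line ∈ {L1, L2}) = 0.089 + 0.105 = 0.194.
P(Defect=none | Line ∈ {L1, L2}) = 0.194/0.787 = 0.247.

0.247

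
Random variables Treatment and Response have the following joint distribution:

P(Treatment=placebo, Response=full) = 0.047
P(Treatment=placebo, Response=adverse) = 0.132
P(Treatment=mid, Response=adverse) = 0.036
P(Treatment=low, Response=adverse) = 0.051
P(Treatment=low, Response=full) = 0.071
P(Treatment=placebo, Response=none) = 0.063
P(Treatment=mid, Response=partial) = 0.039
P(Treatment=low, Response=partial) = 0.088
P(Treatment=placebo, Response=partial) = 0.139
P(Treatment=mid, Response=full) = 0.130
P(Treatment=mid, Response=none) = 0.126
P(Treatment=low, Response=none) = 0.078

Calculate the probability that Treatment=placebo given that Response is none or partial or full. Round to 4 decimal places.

P(Response=none) = 0.063 + 0.078 + 0.126 = 0.267.
P(Response=partial) = 0.139 + 0.088 + 0.039 = 0.266.
P(Response=full) = 0.047 + 0.071 + 0.130 = 0.248.
P(Response ∈ {none, partial, full}) = 0.267 + 0.266 + 0.248 = 0.781; P(Treatment=placebo, Response ∈ {none, partial, full}) = 0.063 + 0.139 + 0.047 = 0.249.
P(Treatment=placebo | Response ∈ {none, partial, full}) = 0.249/0.781 = 0.3188.

0.3188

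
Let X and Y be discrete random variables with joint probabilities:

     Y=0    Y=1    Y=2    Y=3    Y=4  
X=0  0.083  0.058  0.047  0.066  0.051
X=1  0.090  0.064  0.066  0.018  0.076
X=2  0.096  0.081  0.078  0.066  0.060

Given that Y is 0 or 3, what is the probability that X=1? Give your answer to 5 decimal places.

0.25776

P(Y=0) = 0.083 + 0.090 + 0.096 = 0.269.
P(Y=3) = 0.066 + 0.018 + 0.066 = 0.150.
P(Y ∈ {0, 3}) = 0.269 + 0.150 = 0.419; P(X=1, Y ∈ {0, 3}) = 0.090 + 0.018 = 0.108.
P(X=1 | Y ∈ {0, 3}) = 0.108/0.419 = 0.25776.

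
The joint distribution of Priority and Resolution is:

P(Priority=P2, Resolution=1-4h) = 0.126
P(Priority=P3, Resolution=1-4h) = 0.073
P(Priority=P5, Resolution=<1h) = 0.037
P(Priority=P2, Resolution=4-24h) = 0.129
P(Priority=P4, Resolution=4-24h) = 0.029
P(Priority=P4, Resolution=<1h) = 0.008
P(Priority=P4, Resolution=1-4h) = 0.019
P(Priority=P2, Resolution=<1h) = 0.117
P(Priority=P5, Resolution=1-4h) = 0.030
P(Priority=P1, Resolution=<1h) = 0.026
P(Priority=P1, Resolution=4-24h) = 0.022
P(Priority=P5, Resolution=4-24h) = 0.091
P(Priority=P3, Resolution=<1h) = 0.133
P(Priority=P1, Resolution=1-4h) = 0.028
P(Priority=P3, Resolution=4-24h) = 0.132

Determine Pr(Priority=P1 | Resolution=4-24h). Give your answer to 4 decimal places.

P(Resolution=4-24h) = 0.022 + 0.129 + 0.132 + 0.029 + 0.091 = 0.403.
P(Priority=P1 | Resolution=4-24h) = 0.022/0.403 = 0.0546.

0.0546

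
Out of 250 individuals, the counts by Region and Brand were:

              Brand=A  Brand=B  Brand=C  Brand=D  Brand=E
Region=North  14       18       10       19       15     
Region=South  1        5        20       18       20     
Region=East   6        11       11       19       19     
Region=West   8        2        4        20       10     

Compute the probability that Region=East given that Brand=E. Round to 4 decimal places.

0.2969

Total with Brand=E: 15 + 20 + 19 + 10 = 64.
P(Region=East | Brand=E) = 19/64 = 0.2969.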